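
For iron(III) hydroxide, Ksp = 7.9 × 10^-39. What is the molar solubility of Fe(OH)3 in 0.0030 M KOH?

Fe(OH)3(s) ⇌ Fe^3+(aq) + 3 OH^-(aq)
Ksp = [Fe^3+][OH^-]^3
Let s be the molar solubility in this solution. [Fe^3+] = s, [OH^-] = 0.0030 + 3s ≈ 0.0030 (Ksp is small, so little additional dissolves).
Ksp ≈ s × (0.0030)^3
s = 2.9 × 10^-31 M
Check: 3s = 8.8 × 10^-31 ≪ 0.0030, so the approximation is valid.

s = 2.9 × 10^-31 M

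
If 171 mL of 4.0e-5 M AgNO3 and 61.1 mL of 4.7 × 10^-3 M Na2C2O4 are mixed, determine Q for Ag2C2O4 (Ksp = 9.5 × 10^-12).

1.1e-12

Total volume = 171 + 61.1 = 232.1 mL.
[Ag^+] = 4.0 x 10^-5 × (171/232.1) = 2.95 × 10^-5 M
[C2O4^2-] = 4.7 x 10^-3 × (61.1/232.1) = 1.24 × 10^-3 M
Ag2C2O4(s) ⇌ 2 Ag^+(aq) + C2O4^2-(aq), so Q = [Ag^+]^2[C2O4^2-]
Q = (2.95 x 10^-5)^2(1.24 x 10^-3) = 1.1 × 10^-12
Q < Ksp, so no precipitate of Ag2C2O4 forms.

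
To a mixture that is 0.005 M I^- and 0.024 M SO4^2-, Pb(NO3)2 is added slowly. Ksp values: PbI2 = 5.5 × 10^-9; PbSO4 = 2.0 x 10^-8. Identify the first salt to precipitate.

PbSO4

Each salt begins to precipitate when Q = Ksp, i.e. when [Pb^2+] reaches its threshold.
For PbI2: 5.5 × 10^-9 = (0.005)^2 × [Pb^2+]  ⇒  [Pb^2+] = 2.2 × 10^-4 M.
For PbSO4: 2.0 x 10^-8 = 0.024 × [Pb^2+]  ⇒  [Pb^2+] = 8.3 x 10^-7 M.
The salt with the lower threshold [Pb^2+] precipitates first: PbSO4.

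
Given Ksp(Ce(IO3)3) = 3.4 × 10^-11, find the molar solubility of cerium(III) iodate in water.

s ≈ 1.1e-3 M

Ce(IO3)3(s) ⇌ Ce^3+ + 3 IO3^-
Ksp = [Ce^3+][IO3^-]^3
If s mol/L of Ce(IO3)3 dissolves, [Ce^3+] = s and [IO3^-] = 3s.
So Ksp = s × (3s)^3 = 27s^4
s = (3.4 × 10^-11 / 27)^(1/4) = 1.1 × 10^-3 M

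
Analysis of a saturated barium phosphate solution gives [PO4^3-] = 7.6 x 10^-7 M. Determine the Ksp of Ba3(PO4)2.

Ba3(PO4)2(s) ⇌ 3 Ba^2+ + 2 PO4^3-
Stoichiometry gives [Ba^2+] = (3/2)[PO4^3-] = 1.14 × 10^-6 M.
Ksp = [Ba^2+]^3[PO4^3-]^2
Ksp = (1.14 × 10^-6)^3 × (7.6 × 10^-7)^2 = 8.6 × 10^-31

Ksp ≈ 8.6 x 10^-31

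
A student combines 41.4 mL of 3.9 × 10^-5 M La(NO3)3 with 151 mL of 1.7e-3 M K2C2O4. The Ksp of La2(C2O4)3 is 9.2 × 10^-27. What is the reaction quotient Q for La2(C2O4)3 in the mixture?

Q = 1.7 x 10^-19

Total volume = 41.4 + 151 = 192.4 mL.
[La^3+] = 3.9 × 10^-5 × (41.4/192.4) = 8.39 × 10^-6 M
[C2O4^2-] = 1.7 × 10^-3 × (151/192.4) = 1.33 × 10^-3 M
La2(C2O4)3(s) ⇌ 2 La^3+(aq) + 3 C2O4^2-(aq), so Q = [La^3+]^2[C2O4^2-]^3
Q = (8.39 × 10^-6)^2(1.33 × 10^-3)^3 = 1.7 × 10^-19
Q > Ksp, so La2(C2O4)3 will precipitate.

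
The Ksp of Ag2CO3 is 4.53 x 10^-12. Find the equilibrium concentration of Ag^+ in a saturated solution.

Ag2CO3(s) ⇌ 2 Ag^+ + CO3^2-
Ksp = [Ag^+]^2[CO3^2-]
Let s = molar solubility. Then [Ag^+] = 2s and [CO3^2-] = s.
Substituting: Ksp = (2s)^2s = 4s^3
s = (4.53 x 10^-12 / 4)^(1/3) = 1.042 × 10^-4 M
[Ag^+] = 2s = 2.08 x 10^-4 M

2.08 × 10^-4 M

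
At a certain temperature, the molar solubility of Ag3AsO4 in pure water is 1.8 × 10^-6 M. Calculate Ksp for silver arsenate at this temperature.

2.8 x 10^-22

Ag3AsO4(s) ⇌ 3 Ag^+(aq) + AsO4^3-(aq)
Let s = molar solubility. Then [Ag^+] = 3s and [AsO4^3-] = s.
Ksp = [Ag^+]^3[AsO4^3-]
So Ksp = (3s)^3 × s = 27s^4
With s = 1.8 × 10^-6: Ksp = 2.8 × 10^-22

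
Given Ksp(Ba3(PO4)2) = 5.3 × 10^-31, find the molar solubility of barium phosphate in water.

Ba3(PO4)2(s) ⇌ 3 Ba^2+ + 2 PO4^3-
Ksp = [Ba^2+]^3[PO4^3-]^2
If s mol/L of Ba3(PO4)2 dissolves, [Ba^2+] = 3s and [PO4^3-] = 2s.
Ksp = (3s)^3(2s)^2 = 108s^5
Solving, s = (5.3 × 10^-31/108)^(1/5) = 3.5 × 10^-7 M

s = 3.5 × 10^-7 M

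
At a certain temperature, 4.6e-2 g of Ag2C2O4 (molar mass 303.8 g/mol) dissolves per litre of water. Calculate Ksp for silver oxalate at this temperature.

1.4e-11

Molar solubility s = (4.6 x 10^-2 g/L) / (303.8 g/mol) = 1.51 × 10^-4 M.
Ag2C2O4(s) ⇌ 2 Ag^+ + C2O4^2-
For each mole of Ag2C2O4 that dissolves: [Ag^+] = 2s, [C2O4^2-] = s.
Ksp = [Ag^+]^2[C2O4^2-]
Substituting: Ksp = (2s)^2s = 4s^3
With s = 1.51 x 10^-4: Ksp = 1.4 x 10^-11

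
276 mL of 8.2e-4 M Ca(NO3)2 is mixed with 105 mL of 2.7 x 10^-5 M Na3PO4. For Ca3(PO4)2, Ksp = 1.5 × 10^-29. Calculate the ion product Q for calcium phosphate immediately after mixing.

Q = 1.2 × 10^-20

Total volume = 276 + 105 = 381 mL.
[Ca^2+] = 8.2 × 10^-4 × (276/381) = 5.94 × 10^-4 M
[PO4^3-] = 2.7 × 10^-5 × (105/381) = 7.44 × 10^-6 M
Ca3(PO4)2(s) <=> 3 Ca^2+ + 2 PO4^3-, so Q = [Ca^2+]^3[PO4^3-]^2
Q = (5.94 x 10^-4)^3(7.44 x 10^-6)^2 = 1.2 × 10^-20
Q > Ksp, so Ca3(PO4)2 will precipitate.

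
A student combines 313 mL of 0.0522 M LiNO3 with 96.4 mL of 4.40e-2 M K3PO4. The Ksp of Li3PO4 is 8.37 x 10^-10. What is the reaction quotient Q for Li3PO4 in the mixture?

Q ≈ 6.59e-7

Total volume = 313 + 96.4 = 409.4 mL.
[Li^+] = 5.22 × 10^-2 × (313/409.4) = 3.991 x 10^-2 M
[PO4^3-] = 4.40 x 10^-2 × (96.4/409.4) = 1.036 x 10^-2 M
Li3PO4(s) ⇌ 3 Li^+ + PO4^3-, so Q = [Li^+]^3[PO4^3-]
Q = (3.991 x 10^-2)^3(1.036 × 10^-2) = 6.59 × 10^-7
Q > Ksp, so Li3PO4 will precipitate.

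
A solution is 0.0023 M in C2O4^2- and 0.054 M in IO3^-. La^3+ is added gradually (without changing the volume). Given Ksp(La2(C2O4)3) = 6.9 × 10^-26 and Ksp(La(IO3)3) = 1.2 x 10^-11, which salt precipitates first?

La2(C2O4)3

Each salt begins to precipitate when Q = Ksp, i.e. when [La^3+] reaches its threshold.
For La2(C2O4)3: 6.9 × 10^-26 = (0.0023)^3 × [La^3+]^2  ⇒  [La^3+] = 2.4 × 10^-9 M.
For La(IO3)3: 1.2 x 10^-11 = (0.054)^3 × [La^3+]  ⇒  [La^3+] = 7.6 × 10^-8 M.
The salt with the lower threshold [La^3+] precipitates first: La2(C2O4)3.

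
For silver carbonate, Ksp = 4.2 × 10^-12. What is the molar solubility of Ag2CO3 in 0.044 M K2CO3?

Ag2CO3(s) ⇌ 2 Ag^+ + CO3^2-
Ksp = [Ag^+]^2[CO3^2-]
Let s be the molar solubility in this solution. [Ag^+] = 2s, [CO3^2-] = 0.044 + s ≈ 0.044 (Ksp is small, so little additional dissolves).
Ksp ≈ (2s)^2 × 0.044
s = 4.9 × 10^-6 M
Check: s = 4.9 × 10^-6 ≪ 0.044, so the approximation is valid.

s = 4.9 × 10^-6 M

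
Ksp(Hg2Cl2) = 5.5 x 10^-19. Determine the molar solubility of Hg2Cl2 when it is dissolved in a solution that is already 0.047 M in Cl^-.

2.5e-16 M

Hg2Cl2(s) ⇌ Hg2^2+ + 2 Cl^-
Ksp = [Hg2^2+][Cl^-]^2
Let s be the molar solubility in this solution. [Hg2^2+] = s, [Cl^-] = 0.047 + 2s ≈ 0.047 (Ksp is small, so little additional dissolves).
Ksp ≈ s × (0.047)^2
s = 2.5 x 10^-16 M
Check: 2s = 5.0 × 10^-16 ≪ 0.047, so the approximation is valid.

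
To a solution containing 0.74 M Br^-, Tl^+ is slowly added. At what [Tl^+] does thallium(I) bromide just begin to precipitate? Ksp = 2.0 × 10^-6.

TlBr(s) ⇌ Tl^+ + Br^-
Ksp = [Tl^+][Br^-]
Precipitation begins when Q = Ksp. With [Br^-] = 0.74 M:
2.0 × 10^-6 = (0.74) × [Tl^+]
[Tl^+] = (2.0 × 10^-6 / 7.4 × 10^-1) = 2.7 x 10^-6 M

[Tl^+] = 2.7 × 10^-6 M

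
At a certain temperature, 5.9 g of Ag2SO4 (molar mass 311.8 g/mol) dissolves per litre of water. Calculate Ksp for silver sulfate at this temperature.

Molar solubility s = (5.9 g/L) / (311.8 g/mol) = 1.89 x 10^-2 M.
Ag2SO4(s) <=> 2 Ag^+ + SO4^2-
With molar solubility s: [Ag^+] = 2s, [SO4^2-] = s.
Ksp = [Ag^+]^2[SO4^2-]
So Ksp = (2s)^2 × s = 4s^3
With s = 1.89 × 10^-2: Ksp = 2.7 x 10^-5

Ksp ≈ 2.7 × 10^-5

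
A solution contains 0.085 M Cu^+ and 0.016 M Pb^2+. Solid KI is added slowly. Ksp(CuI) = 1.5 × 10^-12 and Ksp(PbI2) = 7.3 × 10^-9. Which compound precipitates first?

Each salt begins to precipitate when Q = Ksp, i.e. when [I^-] reaches its threshold.
For CuI: 1.5 × 10^-12 = 0.085 × [I^-]  ⇒  [I^-] = 1.8 x 10^-11 M.
For PbI2: 7.3 × 10^-9 = 0.016 × [I^-]^2  ⇒  [I^-] = 6.8 × 10^-4 M.
The salt with the lower threshold [I^-] precipitates first: CuI.

CuI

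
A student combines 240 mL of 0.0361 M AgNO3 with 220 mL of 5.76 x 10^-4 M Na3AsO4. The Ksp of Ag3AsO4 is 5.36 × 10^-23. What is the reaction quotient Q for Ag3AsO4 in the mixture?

Q ≈ 1.84e-9

Total volume = 240 + 220 = 460 mL.
[Ag^+] = 3.61 x 10^-2 × (240/460) = 1.883 x 10^-2 M
[AsO4^3-] = 5.76 × 10^-4 × (220/460) = 2.755 × 10^-4 M
Ag3AsO4(s) <=> 3 Ag^+ + AsO4^3-, so Q = [Ag^+]^3[AsO4^3-]
Q = (1.883 x 10^-2)^3(2.755 × 10^-4) = 1.84 × 10^-9
Q > Ksp, so Ag3AsO4 will precipitate.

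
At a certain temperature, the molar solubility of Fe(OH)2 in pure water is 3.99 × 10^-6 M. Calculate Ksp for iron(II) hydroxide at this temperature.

Fe(OH)2(s) <=> Fe^2+ + 2 OH^-
Let s = molar solubility. Then [Fe^2+] = s and [OH^-] = 2s.
Ksp = [Fe^2+][OH^-]^2
Ksp = s(2s)^2 = 4s^3
With s = 3.99 × 10^-6: Ksp = 2.54 × 10^-16

Ksp ≈ 2.54 x 10^-16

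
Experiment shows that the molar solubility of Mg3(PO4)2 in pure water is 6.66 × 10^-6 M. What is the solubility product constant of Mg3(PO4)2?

Mg3(PO4)2(s) ⇌ 3 Mg^2+ + 2 PO4^3-
Let s = molar solubility. Then [Mg^2+] = 3s and [PO4^3-] = 2s.
Ksp = [Mg^2+]^3[PO4^3-]^2
Substituting: Ksp = (3s)^3(2s)^2 = 108s^5
Ksp = 108 × (6.66 x 10^-6)^5 = 1.42 × 10^-24

1.42 × 10^-24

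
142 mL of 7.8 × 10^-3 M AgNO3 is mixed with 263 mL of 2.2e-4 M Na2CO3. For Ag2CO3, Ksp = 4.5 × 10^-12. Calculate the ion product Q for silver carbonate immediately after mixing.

Q = 1.1 x 10^-9

Total volume = 142 + 263 = 405 mL.
[Ag^+] = 7.8 × 10^-3 × (142/405) = 2.73 × 10^-3 M
[CO3^2-] = 2.2 × 10^-4 × (263/405) = 1.43 x 10^-4 M
Ag2CO3(s) ⇌ 2 Ag^+(aq) + CO3^2-(aq), so Q = [Ag^+]^2[CO3^2-]
Q = (2.73 x 10^-3)^2(1.43 x 10^-4) = 1.1 × 10^-9
Q > Ksp, so Ag2CO3 will precipitate.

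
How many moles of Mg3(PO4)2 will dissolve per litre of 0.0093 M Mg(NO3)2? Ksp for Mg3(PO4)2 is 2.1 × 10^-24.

s = 8.1 x 10^-10 M

Mg3(PO4)2(s) ⇌ 3 Mg^2+(aq) + 2 PO4^3-(aq)
Ksp = [Mg^2+]^3[PO4^3-]^2
Let s be the molar solubility in this solution. [Mg^2+] = 0.0093 + 3s ≈ 0.0093, [PO4^3-] = 2s (since Mg^2+ from Mg(NO3)2 dominates).
Ksp ≈ (0.0093)^3 × (2s)^2
s = 8.1 × 10^-10 M
Check: 3s = 2.4 × 10^-9 ≪ 0.0093, so the approximation is valid.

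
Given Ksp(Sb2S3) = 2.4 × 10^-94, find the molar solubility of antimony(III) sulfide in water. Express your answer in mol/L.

Sb2S3(s) ⇌ 2 Sb^3+ + 3 S^2-
Ksp = [Sb^3+]^2[S^2-]^3
Let s = molar solubility. Then [Sb^3+] = 2s and [S^2-] = 3s.
Ksp = (2s)^2(3s)^3 = 108s^5
s = (2.4 × 10^-94 / 108)^(1/5) = 7.4 × 10^-20 M

s ≈ 7.4 x 10^-20 M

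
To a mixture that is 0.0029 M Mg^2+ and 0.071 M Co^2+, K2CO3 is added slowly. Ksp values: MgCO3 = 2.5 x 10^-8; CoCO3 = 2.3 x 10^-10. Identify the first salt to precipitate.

Each salt begins to precipitate when Q = Ksp, i.e. when [CO3^2-] reaches its threshold.
For MgCO3: 2.5 x 10^-8 = 0.0029 × [CO3^2-]  ⇒  [CO3^2-] = 8.6 x 10^-6 M.
For CoCO3: 2.3 x 10^-10 = 0.071 × [CO3^2-]  ⇒  [CO3^2-] = 3.2 x 10^-9 M.
The salt with the lower threshold [CO3^2-] precipitates first: CoCO3.

CoCO3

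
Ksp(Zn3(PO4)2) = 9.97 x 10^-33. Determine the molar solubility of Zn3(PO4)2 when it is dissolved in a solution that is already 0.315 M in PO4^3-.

Zn3(PO4)2(s) ⇌ 3 Zn^2+ + 2 PO4^3-
Ksp = [Zn^2+]^3[PO4^3-]^2
Let s be the molar solubility in this solution. [Zn^2+] = 3s, [PO4^3-] = 0.315 + 2s ≈ 0.315 (Ksp is small, so little additional dissolves).
Ksp ≈ (3s)^3 × (0.315)^2
s = 1.55 x 10^-11 M
Check: 2s = 3.1 × 10^-11 ≪ 0.315, so the approximation is valid.

1.55 × 10^-11 M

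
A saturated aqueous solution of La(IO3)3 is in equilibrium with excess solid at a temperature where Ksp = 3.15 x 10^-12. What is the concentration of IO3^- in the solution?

[IO3^-] ≈ 1.75e-3 M

La(IO3)3(s) <=> La^3+(aq) + 3 IO3^-(aq)
Ksp = [La^3+][IO3^-]^3
With molar solubility s: [La^3+] = s, [IO3^-] = 3s.
Ksp = s(3s)^3 = 27s^4
Solving, s = (3.15 x 10^-12/27)^(1/4) = 5.844 × 10^-4 M
[IO3^-] = 3s = 1.75 × 10^-3 M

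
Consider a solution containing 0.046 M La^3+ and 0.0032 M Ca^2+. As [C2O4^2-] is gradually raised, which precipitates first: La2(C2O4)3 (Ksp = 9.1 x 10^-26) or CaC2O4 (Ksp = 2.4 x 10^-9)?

Each salt begins to precipitate when Q = Ksp, i.e. when [C2O4^2-] reaches its threshold.
For La2(C2O4)3: 9.1 x 10^-26 = (0.046)^2 × [C2O4^2-]^3  ⇒  [C2O4^2-] = 3.5 × 10^-8 M.
For CaC2O4: 2.4 x 10^-9 = 0.0032 × [C2O4^2-]  ⇒  [C2O4^2-] = 7.5 x 10^-7 M.
The salt with the lower threshold [C2O4^2-] precipitates first: La2(C2O4)3.

La2(C2O4)3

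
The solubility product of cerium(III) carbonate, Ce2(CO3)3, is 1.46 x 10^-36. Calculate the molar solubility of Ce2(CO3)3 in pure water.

Ce2(CO3)3(s) ⇌ 2 Ce^3+(aq) + 3 CO3^2-(aq)
Ksp = [Ce^3+]^2[CO3^2-]^3
Let s = molar solubility. Then [Ce^3+] = 2s and [CO3^2-] = 3s.
Ksp = (2s)^2(3s)^3 = 108s^5
s^5 = 1.46 x 10^-36 / 108, so s = 2.67 × 10^-8 M

s = 2.67 x 10^-8 M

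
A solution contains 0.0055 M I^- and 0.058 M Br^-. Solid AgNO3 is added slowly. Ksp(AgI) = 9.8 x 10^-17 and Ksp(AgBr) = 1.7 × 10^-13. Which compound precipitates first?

Each salt begins to precipitate when Q = Ksp, i.e. when [Ag^+] reaches its threshold.
For AgI: 9.8 x 10^-17 = 0.0055 × [Ag^+]  ⇒  [Ag^+] = 1.8 × 10^-14 M.
For AgBr: 1.7 × 10^-13 = 0.058 × [Ag^+]  ⇒  [Ag^+] = 2.9 × 10^-12 M.
The salt with the lower threshold [Ag^+] precipitates first: AgI.

AgI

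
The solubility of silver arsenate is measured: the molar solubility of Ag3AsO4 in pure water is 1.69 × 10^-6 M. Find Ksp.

Ksp ≈ 2.20 x 10^-22

Ag3AsO4(s) ⇌ 3 Ag^+(aq) + AsO4^3-(aq)
If s mol/L of Ag3AsO4 dissolves, [Ag^+] = 3s and [AsO4^3-] = s.
Ksp = [Ag^+]^3[AsO4^3-]
Substituting: Ksp = (3s)^3s = 27s^4
Ksp = 27 × (1.69 × 10^-6)^4 = 2.20 × 10^-22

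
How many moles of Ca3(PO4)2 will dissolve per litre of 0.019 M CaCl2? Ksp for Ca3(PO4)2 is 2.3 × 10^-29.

Ca3(PO4)2(s) ⇌ 3 Ca^2+(aq) + 2 PO4^3-(aq)
Ksp = [Ca^2+]^3[PO4^3-]^2
If s mol/L dissolves here, [Ca^2+] = 0.019 + 3s ≈ 0.019, [PO4^3-] = 2s (common-ion effect: Ca^2+ is already 0.019 M).
Ksp ≈ (0.019)^3 × (2s)^2
s = 9.2 × 10^-13 M
Check: 3s = 2.7 × 10^-12 ≪ 0.019, so the approximation is valid.

9.2e-13 M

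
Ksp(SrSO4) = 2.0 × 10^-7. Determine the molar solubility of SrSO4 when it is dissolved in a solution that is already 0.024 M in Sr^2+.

s = 8.3e-6 M

SrSO4(s) <=> Sr^2+ + SO4^2-
Ksp = [Sr^2+][SO4^2-]
Let s be the molar solubility in this solution. [Sr^2+] = 0.024 + s ≈ 0.024, [SO4^2-] = s (since the Sr^2+ already present dominates).
Ksp ≈ 0.024 × s
s = 8.3 x 10^-6 M
Check: s = 8.3 x 10^-6 ≪ 0.024, so the approximation is valid.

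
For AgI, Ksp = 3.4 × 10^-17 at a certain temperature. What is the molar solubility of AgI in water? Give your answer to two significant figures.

AgI(s) ⇌ Ag^+ + I^-
Ksp = [Ag^+][I^-]
With molar solubility s: [Ag^+] = s, [I^-] = s.
Ksp = (s)(s) = s^2
s = √(3.4 × 10^-17) = 5.8 × 10^-9 M

s ≈ 5.8 x 10^-9 M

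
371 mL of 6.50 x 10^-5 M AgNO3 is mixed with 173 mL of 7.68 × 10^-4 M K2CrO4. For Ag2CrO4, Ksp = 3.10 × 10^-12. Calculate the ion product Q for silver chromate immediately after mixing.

Total volume = 371 + 173 = 544 mL.
[Ag^+] = 6.50 × 10^-5 × (371/544) = 4.433 × 10^-5 M
[CrO4^2-] = 7.68 × 10^-4 × (173/544) = 2.442 × 10^-4 M
Ag2CrO4(s) <=> 2 Ag^+ + CrO4^2-, so Q = [Ag^+]^2[CrO4^2-]
Q = (4.433 × 10^-5)^2(2.442 × 10^-4) = 4.80 × 10^-13
Q < Ksp, so no precipitate of Ag2CrO4 forms.

Q ≈ 4.80 x 10^-13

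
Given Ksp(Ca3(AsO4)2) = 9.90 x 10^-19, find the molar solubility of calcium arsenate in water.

9.83 × 10^-5 M

Ca3(AsO4)2(s) ⇌ 3 Ca^2+ + 2 AsO4^3-
Ksp = [Ca^2+]^3[AsO4^3-]^2
For each mole of Ca3(AsO4)2 that dissolves: [Ca^2+] = 3s, [AsO4^3-] = 2s.
Substituting: Ksp = (3s)^3(2s)^2 = 108s^5
Solving, s = (9.90 x 10^-19/108)^(1/5) = 9.83 × 10^-5 M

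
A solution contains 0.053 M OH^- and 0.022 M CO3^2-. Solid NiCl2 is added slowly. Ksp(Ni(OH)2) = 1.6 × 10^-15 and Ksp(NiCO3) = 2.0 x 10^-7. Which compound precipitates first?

Ni(OH)2

Each salt begins to precipitate when Q = Ksp, i.e. when [Ni^2+] reaches its threshold.
For Ni(OH)2: 1.6 × 10^-15 = (0.053)^2 × [Ni^2+]  ⇒  [Ni^2+] = 5.7 × 10^-13 M.
For NiCO3: 2.0 x 10^-7 = 0.022 × [Ni^2+]  ⇒  [Ni^2+] = 9.1 × 10^-6 M.
The salt with the lower threshold [Ni^2+] precipitates first: Ni(OH)2.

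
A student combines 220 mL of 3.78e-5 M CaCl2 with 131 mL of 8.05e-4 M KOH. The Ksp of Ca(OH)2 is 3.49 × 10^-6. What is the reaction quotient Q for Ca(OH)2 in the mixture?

2.14e-12

Total volume = 220 + 131 = 351 mL.
[Ca^2+] = 3.78 × 10^-5 × (220/351) = 2.369 x 10^-5 M
[OH^-] = 8.05 × 10^-4 × (131/351) = 3.004 x 10^-4 M
Ca(OH)2(s) ⇌ Ca^2+ + 2 OH^-, so Q = [Ca^2+][OH^-]^2
Q = (2.369 x 10^-5)(3.004 × 10^-4)^2 = 2.14 x 10^-12
Q < Ksp, so no precipitate of Ca(OH)2 forms.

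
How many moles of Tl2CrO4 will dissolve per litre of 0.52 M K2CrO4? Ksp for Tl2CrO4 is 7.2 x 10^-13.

s ≈ 5.9e-7 M

Tl2CrO4(s) ⇌ 2 Tl^+(aq) + CrO4^2-(aq)
Ksp = [Tl^+]^2[CrO4^2-]
Let s = moles of Tl2CrO4 that dissolve per litre. [Tl^+] = 2s, [CrO4^2-] = 0.52 + s ≈ 0.52 (Ksp is small, so little additional dissolves).
Ksp ≈ (2s)^2 × 0.52
s = 5.9 × 10^-7 M
Check: s = 5.9 x 10^-7 ≪ 0.52, so the approximation is valid.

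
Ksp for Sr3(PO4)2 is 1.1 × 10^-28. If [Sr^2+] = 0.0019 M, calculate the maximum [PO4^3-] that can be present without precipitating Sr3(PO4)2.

Sr3(PO4)2(s) <=> 3 Sr^2+(aq) + 2 PO4^3-(aq)
Ksp = [Sr^2+]^3[PO4^3-]^2
Precipitation begins when Q = Ksp. With [Sr^2+] = 0.0019 M:
1.1 × 10^-28 = (0.0019)^3 × [PO4^3-]^2
[PO4^3-] = (1.1 × 10^-28 / 6.86 × 10^-9)^(1/2) = 1.3 × 10^-10 M

[PO4^3-] ≈ 1.3e-10 M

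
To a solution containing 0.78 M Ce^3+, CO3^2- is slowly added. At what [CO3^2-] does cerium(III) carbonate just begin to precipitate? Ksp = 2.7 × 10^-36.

Ce2(CO3)3(s) ⇌ 2 Ce^3+(aq) + 3 CO3^2-(aq)
Ksp = [Ce^3+]^2[CO3^2-]^3
Precipitation begins when Q = Ksp. With [Ce^3+] = 0.78 M:
2.7 × 10^-36 = (0.78)^2 × [CO3^2-]^3
[CO3^2-] = (2.7 × 10^-36 / 6.08 × 10^-1)^(1/3) = 1.6 × 10^-12 M

1.6 × 10^-12 M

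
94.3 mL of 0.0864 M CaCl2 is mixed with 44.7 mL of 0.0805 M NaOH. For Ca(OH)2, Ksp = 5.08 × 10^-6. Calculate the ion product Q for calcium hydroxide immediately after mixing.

Q = 3.93 × 10^-5

Total volume = 94.3 + 44.7 = 139 mL.
[Ca^2+] = 8.64 × 10^-2 × (94.3/139) = 5.862 x 10^-2 M
[OH^-] = 8.05 x 10^-2 × (44.7/139) = 2.589 x 10^-2 M
Ca(OH)2(s) ⇌ Ca^2+(aq) + 2 OH^-(aq), so Q = [Ca^2+][OH^-]^2
Q = (5.862 × 10^-2)(2.589 x 10^-2)^2 = 3.93 × 10^-5
Q > Ksp, so Ca(OH)2 will precipitate.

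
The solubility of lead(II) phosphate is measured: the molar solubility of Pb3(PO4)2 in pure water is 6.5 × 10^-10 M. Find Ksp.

Pb3(PO4)2(s) ⇌ 3 Pb^2+(aq) + 2 PO4^3-(aq)
With molar solubility s: [Pb^2+] = 3s, [PO4^3-] = 2s.
Ksp = [Pb^2+]^3[PO4^3-]^2
Substituting: Ksp = (3s)^3(2s)^2 = 108s^5
Ksp = 108 × (6.5 x 10^-10)^5 = 1.3 × 10^-44

Ksp = 1.3 x 10^-44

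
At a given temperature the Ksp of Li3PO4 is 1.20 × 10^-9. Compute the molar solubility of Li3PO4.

s = 2.58e-3 M

Li3PO4(s) ⇌ 3 Li^+ + PO4^3-
Ksp = [Li^+]^3[PO4^3-]
Let s = molar solubility. Then [Li^+] = 3s and [PO4^3-] = s.
Substituting: Ksp = (3s)^3s = 27s^4
s^4 = 1.20 × 10^-9 / 27, so s = 2.58 x 10^-3 M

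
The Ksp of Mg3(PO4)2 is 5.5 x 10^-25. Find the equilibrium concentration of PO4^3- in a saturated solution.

[PO4^3-] = 1.1e-5 M

Mg3(PO4)2(s) <=> 3 Mg^2+ + 2 PO4^3-
Ksp = [Mg^2+]^3[PO4^3-]^2
If s mol/L of Mg3(PO4)2 dissolves, [Mg^2+] = 3s and [PO4^3-] = 2s.
Substituting: Ksp = (3s)^3(2s)^2 = 108s^5
s^5 = 5.5 x 10^-25 / 108, so s = 5.51 × 10^-6 M
[PO4^3-] = 2s = 1.1 x 10^-5 M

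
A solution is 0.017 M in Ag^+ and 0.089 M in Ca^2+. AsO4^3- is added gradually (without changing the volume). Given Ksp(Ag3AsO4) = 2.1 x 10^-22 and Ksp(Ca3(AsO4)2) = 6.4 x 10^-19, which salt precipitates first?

Each salt begins to precipitate when Q = Ksp, i.e. when [AsO4^3-] reaches its threshold.
For Ag3AsO4: 2.1 x 10^-22 = (0.017)^3 × [AsO4^3-]  ⇒  [AsO4^3-] = 4.3 × 10^-17 M.
For Ca3(AsO4)2: 6.4 x 10^-19 = (0.089)^3 × [AsO4^3-]^2  ⇒  [AsO4^3-] = 3.0 × 10^-8 M.
The salt with the lower threshold [AsO4^3-] precipitates first: Ag3AsO4.

Ag3AsO4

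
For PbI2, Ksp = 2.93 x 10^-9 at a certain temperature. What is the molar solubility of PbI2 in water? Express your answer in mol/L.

9.01e-4 M

PbI2(s) ⇌ Pb^2+(aq) + 2 I^-(aq)
Ksp = [Pb^2+][I^-]^2
With molar solubility s: [Pb^2+] = s, [I^-] = 2s.
So Ksp = s × (2s)^2 = 4s^3
s = (2.93 x 10^-9 / 4)^(1/3) = 9.01 × 10^-4 M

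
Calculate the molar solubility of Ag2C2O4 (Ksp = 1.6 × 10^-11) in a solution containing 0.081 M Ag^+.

s = 2.4e-9 M

Ag2C2O4(s) <=> 2 Ag^+(aq) + C2O4^2-(aq)
Ksp = [Ag^+]^2[C2O4^2-]
Let s be the molar solubility in this solution. [Ag^+] = 0.081 + 2s ≈ 0.081, [C2O4^2-] = s (since the Ag^+ already present dominates).
Ksp ≈ (0.081)^2 × s
s = 2.4 × 10^-9 M
Check: 2s = 4.9 x 10^-9 ≪ 0.081, so the approximation is valid.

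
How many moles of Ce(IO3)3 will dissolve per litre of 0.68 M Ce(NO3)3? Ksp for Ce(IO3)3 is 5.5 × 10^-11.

1.4 × 10^-4 M

Ce(IO3)3(s) <=> Ce^3+ + 3 IO3^-
Ksp = [Ce^3+][IO3^-]^3
Let s = moles of Ce(IO3)3 that dissolve per litre. [Ce^3+] = 0.68 + s ≈ 0.68, [IO3^-] = 3s (since Ce^3+ from Ce(NO3)3 dominates).
Ksp ≈ 0.68 × (3s)^3
s = 1.4 × 10^-4 M
Check: s = 1.4 x 10^-4 ≪ 0.68, so the approximation is valid.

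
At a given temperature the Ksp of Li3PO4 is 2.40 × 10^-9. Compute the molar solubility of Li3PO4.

Li3PO4(s) ⇌ 3 Li^+(aq) + PO4^3-(aq)
Ksp = [Li^+]^3[PO4^3-]
Let s = molar solubility. Then [Li^+] = 3s and [PO4^3-] = s.
Ksp = (3s)^3s = 27s^4
s = (2.40 × 10^-9 / 27)^(1/4) = 3.07 × 10^-3 M

s = 3.07 x 10^-3 M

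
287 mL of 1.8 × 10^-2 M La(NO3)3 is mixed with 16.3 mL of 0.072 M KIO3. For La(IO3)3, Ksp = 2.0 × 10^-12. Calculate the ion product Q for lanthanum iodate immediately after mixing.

Q ≈ 9.9 × 10^-10

Total volume = 287 + 16.3 = 303.3 mL.
[La^3+] = 1.8 x 10^-2 × (287/303.3) = 1.70 × 10^-2 M
[IO3^-] = 7.2 × 10^-2 × (16.3/303.3) = 3.87 x 10^-3 M
La(IO3)3(s) <=> La^3+(aq) + 3 IO3^-(aq), so Q = [La^3+][IO3^-]^3
Q = (1.70 × 10^-2)(3.87 × 10^-3)^3 = 9.9 x 10^-10
Q > Ksp, so La(IO3)3 will precipitate.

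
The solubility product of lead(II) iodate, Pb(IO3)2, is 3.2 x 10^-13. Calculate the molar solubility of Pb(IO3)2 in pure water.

s ≈ 4.3e-5 M

Pb(IO3)2(s) ⇌ Pb^2+ + 2 IO3^-
Ksp = [Pb^2+][IO3^-]^2
For each mole of Pb(IO3)2 that dissolves: [Pb^2+] = s, [IO3^-] = 2s.
Ksp = s(2s)^2 = 4s^3
Solving, s = (3.2 x 10^-13/4)^(1/3) = 4.3 × 10^-5 M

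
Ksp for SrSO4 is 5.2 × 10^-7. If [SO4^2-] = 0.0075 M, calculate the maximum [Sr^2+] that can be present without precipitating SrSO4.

[Sr^2+] ≈ 6.9 × 10^-5 M

SrSO4(s) ⇌ Sr^2+(aq) + SO4^2-(aq)
Ksp = [Sr^2+][SO4^2-]
Precipitation begins when Q = Ksp. With [SO4^2-] = 0.0075 M:
5.2 × 10^-7 = (0.0075) × [Sr^2+]
[Sr^2+] = (5.2 × 10^-7 / 7.5 × 10^-3) = 6.9 × 10^-5 M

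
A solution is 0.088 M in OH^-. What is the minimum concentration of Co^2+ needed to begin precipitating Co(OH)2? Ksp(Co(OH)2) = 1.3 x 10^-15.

1.7e-13 M

Co(OH)2(s) ⇌ Co^2+ + 2 OH^-
Ksp = [Co^2+][OH^-]^2
Precipitation begins when Q = Ksp. With [OH^-] = 0.088 M:
1.3 x 10^-15 = (0.088)^2 × [Co^2+]
[Co^2+] = (1.3 x 10^-15 / 7.74 × 10^-3) = 1.7 x 10^-13 M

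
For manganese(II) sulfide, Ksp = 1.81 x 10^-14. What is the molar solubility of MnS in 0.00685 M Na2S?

MnS(s) ⇌ Mn^2+(aq) + S^2-(aq)
Ksp = [Mn^2+][S^2-]
Let s = moles of MnS that dissolve per litre. [Mn^2+] = s, [S^2-] = 0.00685 + s ≈ 0.00685 (common-ion effect: S^2- is already 0.00685 M).
Ksp ≈ s × 0.00685
s = 2.64 × 10^-12 M
Check: s = 2.6 × 10^-12 ≪ 0.00685, so the approximation is valid.

s ≈ 2.64 x 10^-12 M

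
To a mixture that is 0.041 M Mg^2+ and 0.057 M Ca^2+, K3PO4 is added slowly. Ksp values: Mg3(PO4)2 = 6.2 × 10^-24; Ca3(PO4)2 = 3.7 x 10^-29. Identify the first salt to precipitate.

Each salt begins to precipitate when Q = Ksp, i.e. when [PO4^3-] reaches its threshold.
For Mg3(PO4)2: 6.2 × 10^-24 = (0.041)^3 × [PO4^3-]^2  ⇒  [PO4^3-] = 3.0 x 10^-10 M.
For Ca3(PO4)2: 3.7 x 10^-29 = (0.057)^3 × [PO4^3-]^2  ⇒  [PO4^3-] = 4.5 × 10^-13 M.
The salt with the lower threshold [PO4^3-] precipitates first: Ca3(PO4)2.

Ca3(PO4)2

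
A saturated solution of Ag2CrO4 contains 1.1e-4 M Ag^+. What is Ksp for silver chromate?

Ksp ≈ 6.7 × 10^-13

Ag2CrO4(s) ⇌ 2 Ag^+ + CrO4^2-
Stoichiometry gives [CrO4^2-] = (1/2)[Ag^+] = 5.50 x 10^-5 M.
Ksp = [Ag^+]^2[CrO4^2-]
Ksp = (1.1 × 10^-4)^2 × 5.50 x 10^-5 = 6.7 × 10^-13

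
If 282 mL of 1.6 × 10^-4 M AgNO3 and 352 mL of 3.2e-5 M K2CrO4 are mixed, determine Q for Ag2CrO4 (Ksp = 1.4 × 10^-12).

Q ≈ 9.0e-14

Total volume = 282 + 352 = 634 mL.
[Ag^+] = 1.6 × 10^-4 × (282/634) = 7.12 × 10^-5 M
[CrO4^2-] = 3.2 x 10^-5 × (352/634) = 1.78 × 10^-5 M
Ag2CrO4(s) <=> 2 Ag^+ + CrO4^2-, so Q = [Ag^+]^2[CrO4^2-]
Q = (7.12 × 10^-5)^2(1.78 × 10^-5) = 9.0 × 10^-14
Q < Ksp, so no precipitate of Ag2CrO4 forms.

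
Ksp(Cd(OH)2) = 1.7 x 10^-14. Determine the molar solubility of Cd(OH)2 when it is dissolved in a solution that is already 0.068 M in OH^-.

s ≈ 3.7e-12 M

Cd(OH)2(s) <=> Cd^2+ + 2 OH^-
Ksp = [Cd^2+][OH^-]^2
Let s be the molar solubility in this solution. [Cd^2+] = s, [OH^-] = 0.068 + 2s ≈ 0.068 (since the OH^- already present dominates).
Ksp ≈ s × (0.068)^2
s = 3.7 × 10^-12 M
Check: 2s = 7.4 × 10^-12 ≪ 0.068, so the approximation is valid.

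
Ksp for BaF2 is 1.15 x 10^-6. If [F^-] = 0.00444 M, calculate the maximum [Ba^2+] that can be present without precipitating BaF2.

[Ba^2+] ≈ 5.83 × 10^-2 M

BaF2(s) <=> Ba^2+(aq) + 2 F^-(aq)
Ksp = [Ba^2+][F^-]^2
Precipitation begins when Q = Ksp. With [F^-] = 0.00444 M:
1.15 x 10^-6 = (0.00444)^2 × [Ba^2+]
[Ba^2+] = (1.15 x 10^-6 / 1.971 x 10^-5) = 5.83 × 10^-2 M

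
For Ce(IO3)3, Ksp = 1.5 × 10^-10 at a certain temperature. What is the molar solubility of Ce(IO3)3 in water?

Ce(IO3)3(s) ⇌ Ce^3+ + 3 IO3^-
Ksp = [Ce^3+][IO3^-]^3
For each mole of Ce(IO3)3 that dissolves: [Ce^3+] = s, [IO3^-] = 3s.
So Ksp = s × (3s)^3 = 27s^4
s^4 = 1.5 × 10^-10 / 27, so s = 1.5 × 10^-3 M

s = 1.5 x 10^-3 M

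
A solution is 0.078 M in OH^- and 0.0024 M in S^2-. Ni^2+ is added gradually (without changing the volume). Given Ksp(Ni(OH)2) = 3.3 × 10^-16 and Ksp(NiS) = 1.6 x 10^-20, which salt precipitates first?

NiS

Each salt begins to precipitate when Q = Ksp, i.e. when [Ni^2+] reaches its threshold.
For Ni(OH)2: 3.3 × 10^-16 = (0.078)^2 × [Ni^2+]  ⇒  [Ni^2+] = 5.4 x 10^-14 M.
For NiS: 1.6 x 10^-20 = 0.0024 × [Ni^2+]  ⇒  [Ni^2+] = 6.7 x 10^-18 M.
The salt with the lower threshold [Ni^2+] precipitates first: NiS.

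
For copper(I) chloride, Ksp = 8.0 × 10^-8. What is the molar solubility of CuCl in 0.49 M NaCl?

1.6e-7 M

CuCl(s) <=> Cu^+(aq) + Cl^-(aq)
Ksp = [Cu^+][Cl^-]
Let s be the molar solubility in this solution. [Cu^+] = s, [Cl^-] = 0.49 + s ≈ 0.49 (common-ion effect: Cl^- is already 0.49 M).
Ksp ≈ s × 0.49
s = 1.6 x 10^-7 M
Check: s = 1.6 x 10^-7 ≪ 0.49, so the approximation is valid.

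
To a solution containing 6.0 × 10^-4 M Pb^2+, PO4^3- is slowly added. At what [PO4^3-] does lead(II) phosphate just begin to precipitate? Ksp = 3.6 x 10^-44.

Pb3(PO4)2(s) ⇌ 3 Pb^2+(aq) + 2 PO4^3-(aq)
Ksp = [Pb^2+]^3[PO4^3-]^2
Precipitation begins when Q = Ksp. With [Pb^2+] = 6.0 × 10^-4 M:
3.6 x 10^-44 = (6.0 × 10^-4)^3 × [PO4^3-]^2
[PO4^3-] = (3.6 x 10^-44 / 2.16 × 10^-10)^(1/2) = 1.3 × 10^-17 M

1.3 x 10^-17 M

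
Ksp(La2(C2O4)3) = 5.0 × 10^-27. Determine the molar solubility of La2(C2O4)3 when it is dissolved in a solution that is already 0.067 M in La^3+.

La2(C2O4)3(s) ⇌ 2 La^3+(aq) + 3 C2O4^2-(aq)
Ksp = [La^3+]^2[C2O4^2-]^3
Let s = moles of La2(C2O4)3 that dissolve per litre. [La^3+] = 0.067 + 2s ≈ 0.067, [C2O4^2-] = 3s (since the La^3+ already present dominates).
Ksp ≈ (0.067)^2 × (3s)^3
s = 3.5 × 10^-9 M
Check: 2s = 6.9 × 10^-9 ≪ 0.067, so the approximation is valid.

s ≈ 3.5 x 10^-9 M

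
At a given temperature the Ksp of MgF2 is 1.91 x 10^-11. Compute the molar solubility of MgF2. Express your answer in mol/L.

MgF2(s) ⇌ Mg^2+(aq) + 2 F^-(aq)
Ksp = [Mg^2+][F^-]^2
For each mole of MgF2 that dissolves: [Mg^2+] = s, [F^-] = 2s.
So Ksp = s × (2s)^2 = 4s^3
s = (1.91 x 10^-11 / 4)^(1/3) = 1.68 x 10^-4 M

s ≈ 1.68 x 10^-4 M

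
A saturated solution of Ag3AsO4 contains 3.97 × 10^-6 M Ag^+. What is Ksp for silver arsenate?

Ag3AsO4(s) <=> 3 Ag^+ + AsO4^3-
Stoichiometry gives [AsO4^3-] = (1/3)[Ag^+] = 1.323 × 10^-6 M.
Ksp = [Ag^+]^3[AsO4^3-]
Ksp = (3.97 × 10^-6)^3 × 1.323 × 10^-6 = 8.28 × 10^-23

Ksp = 8.28e-23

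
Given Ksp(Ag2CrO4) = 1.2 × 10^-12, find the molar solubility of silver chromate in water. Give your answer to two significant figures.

s = 6.7e-5 M

Ag2CrO4(s) ⇌ 2 Ag^+(aq) + CrO4^2-(aq)
Ksp = [Ag^+]^2[CrO4^2-]
For each mole of Ag2CrO4 that dissolves: [Ag^+] = 2s, [CrO4^2-] = s.
Substituting: Ksp = (2s)^2s = 4s^3
s = (1.2 × 10^-12 / 4)^(1/3) = 6.7 × 10^-5 M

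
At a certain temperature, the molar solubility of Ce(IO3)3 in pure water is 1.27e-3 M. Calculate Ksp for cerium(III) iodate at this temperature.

Ksp ≈ 7.02e-11

Ce(IO3)3(s) ⇌ Ce^3+(aq) + 3 IO3^-(aq)
For each mole of Ce(IO3)3 that dissolves: [Ce^3+] = s, [IO3^-] = 3s.
Ksp = [Ce^3+][IO3^-]^3
So Ksp = s × (3s)^3 = 27s^4
With s = 1.27 × 10^-3: Ksp = 7.02 x 10^-11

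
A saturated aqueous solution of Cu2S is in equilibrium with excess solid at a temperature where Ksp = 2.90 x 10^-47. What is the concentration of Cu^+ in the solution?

[Cu^+] = 3.87 x 10^-16 M

Cu2S(s) <=> 2 Cu^+(aq) + S^2-(aq)
Ksp = [Cu^+]^2[S^2-]
For each mole of Cu2S that dissolves: [Cu^+] = 2s, [S^2-] = s.
Ksp = (2s)^2s = 4s^3
s = (2.90 x 10^-47 / 4)^(1/3) = 1.935 x 10^-16 M
[Cu^+] = 2s = 3.87 × 10^-16 M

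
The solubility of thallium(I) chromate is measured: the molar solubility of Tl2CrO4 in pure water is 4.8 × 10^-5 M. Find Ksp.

Ksp ≈ 4.4 × 10^-13

Tl2CrO4(s) <=> 2 Tl^+ + CrO4^2-
With molar solubility s: [Tl^+] = 2s, [CrO4^2-] = s.
Ksp = [Tl^+]^2[CrO4^2-]
So Ksp = (2s)^2 × s = 4s^3
With s = 4.8 x 10^-5: Ksp = 4.4 × 10^-13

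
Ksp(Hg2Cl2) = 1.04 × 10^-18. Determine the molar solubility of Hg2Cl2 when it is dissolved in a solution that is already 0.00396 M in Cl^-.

Hg2Cl2(s) ⇌ Hg2^2+ + 2 Cl^-
Ksp = [Hg2^2+][Cl^-]^2
If s mol/L dissolves here, [Hg2^2+] = s, [Cl^-] = 0.00396 + 2s ≈ 0.00396 (common-ion effect: Cl^- is already 0.00396 M).
Ksp ≈ s × (0.00396)^2
s = 6.63 × 10^-14 M
Check: 2s = 1.3 x 10^-13 ≪ 0.00396, so the approximation is valid.

6.63 x 10^-14 M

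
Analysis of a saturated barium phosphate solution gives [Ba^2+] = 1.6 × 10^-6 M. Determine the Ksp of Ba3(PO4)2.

Ba3(PO4)2(s) ⇌ 3 Ba^2+ + 2 PO4^3-
Stoichiometry gives [PO4^3-] = (2/3)[Ba^2+] = 1.07 × 10^-6 M.
Ksp = [Ba^2+]^3[PO4^3-]^2
Ksp = (1.6 x 10^-6)^3 × (1.07 × 10^-6)^2 = 4.7 x 10^-30

Ksp = 4.7 × 10^-30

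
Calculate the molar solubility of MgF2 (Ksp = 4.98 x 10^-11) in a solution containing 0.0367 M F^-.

3.70e-8 M

MgF2(s) ⇌ Mg^2+(aq) + 2 F^-(aq)
Ksp = [Mg^2+][F^-]^2
If s mol/L dissolves here, [Mg^2+] = s, [F^-] = 0.0367 + 2s ≈ 0.0367 (Ksp is small, so little additional dissolves).
Ksp ≈ s × (0.0367)^2
s = 3.70 × 10^-8 M
Check: 2s = 7.4 × 10^-8 ≪ 0.0367, so the approximation is valid.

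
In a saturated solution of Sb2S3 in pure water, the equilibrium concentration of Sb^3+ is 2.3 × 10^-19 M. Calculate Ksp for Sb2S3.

Sb2S3(s) ⇌ 2 Sb^3+(aq) + 3 S^2-(aq)
Stoichiometry gives [S^2-] = (3/2)[Sb^3+] = 3.45 x 10^-19 M.
Ksp = [Sb^3+]^2[S^2-]^3
Ksp = (2.3 × 10^-19)^2 × (3.45 × 10^-19)^3 = 2.2 x 10^-93

Ksp ≈ 2.2e-93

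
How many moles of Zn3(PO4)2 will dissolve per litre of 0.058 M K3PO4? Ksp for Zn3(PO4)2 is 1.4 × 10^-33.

s = 2.5 × 10^-11 M

Zn3(PO4)2(s) <=> 3 Zn^2+(aq) + 2 PO4^3-(aq)
Ksp = [Zn^2+]^3[PO4^3-]^2
Let s = moles of Zn3(PO4)2 that dissolve per litre. [Zn^2+] = 3s, [PO4^3-] = 0.058 + 2s ≈ 0.058 (Ksp is small, so little additional dissolves).
Ksp ≈ (3s)^3 × (0.058)^2
s = 2.5 × 10^-11 M
Check: 2s = 5.0 × 10^-11 ≪ 0.058, so the approximation is valid.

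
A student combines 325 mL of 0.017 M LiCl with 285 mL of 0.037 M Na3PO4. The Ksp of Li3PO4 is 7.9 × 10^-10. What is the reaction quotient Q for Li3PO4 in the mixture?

1.3 × 10^-8

Total volume = 325 + 285 = 610 mL.
[Li^+] = 1.7 × 10^-2 × (325/610) = 9.06 × 10^-3 M
[PO4^3-] = 3.7 × 10^-2 × (285/610) = 1.73 × 10^-2 M
Li3PO4(s) <=> 3 Li^+(aq) + PO4^3-(aq), so Q = [Li^+]^3[PO4^3-]
Q = (9.06 × 10^-3)^3(1.73 × 10^-2) = 1.3 x 10^-8
Q > Ksp, so Li3PO4 will precipitate.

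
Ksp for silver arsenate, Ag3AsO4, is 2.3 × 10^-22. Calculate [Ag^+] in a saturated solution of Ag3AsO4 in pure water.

[Ag^+] ≈ 5.1e-6 M

Ag3AsO4(s) ⇌ 3 Ag^+ + AsO4^3-
Ksp = [Ag^+]^3[AsO4^3-]
Let s = molar solubility. Then [Ag^+] = 3s and [AsO4^3-] = s.
Ksp = (3s)^3s = 27s^4
Solving, s = (2.3 × 10^-22/27)^(1/4) = 1.71 × 10^-6 M
[Ag^+] = 3s = 5.1 × 10^-6 M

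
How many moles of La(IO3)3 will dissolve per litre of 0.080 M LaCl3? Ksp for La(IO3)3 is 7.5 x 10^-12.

La(IO3)3(s) ⇌ La^3+(aq) + 3 IO3^-(aq)
Ksp = [La^3+][IO3^-]^3
Let s be the molar solubility in this solution. [La^3+] = 0.080 + s ≈ 0.080, [IO3^-] = 3s (Ksp is small, so little additional dissolves).
Ksp ≈ 0.080 × (3s)^3
s = 1.5 × 10^-4 M
Check: s = 1.5 x 10^-4 ≪ 0.080, so the approximation is valid.

s = 1.5e-4 M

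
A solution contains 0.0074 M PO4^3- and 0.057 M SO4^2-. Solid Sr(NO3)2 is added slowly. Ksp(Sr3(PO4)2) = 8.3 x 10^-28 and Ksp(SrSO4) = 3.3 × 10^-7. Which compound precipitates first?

Each salt begins to precipitate when Q = Ksp, i.e. when [Sr^2+] reaches its threshold.
For Sr3(PO4)2: 8.3 x 10^-28 = (0.0074)^2 × [Sr^2+]^3  ⇒  [Sr^2+] = 2.5 × 10^-8 M.
For SrSO4: 3.3 × 10^-7 = 0.057 × [Sr^2+]  ⇒  [Sr^2+] = 5.8 × 10^-6 M.
The salt with the lower threshold [Sr^2+] precipitates first: Sr3(PO4)2.

Sr3(PO4)2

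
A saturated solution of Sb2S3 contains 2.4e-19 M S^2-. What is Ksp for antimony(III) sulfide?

3.5e-94

Sb2S3(s) ⇌ 2 Sb^3+(aq) + 3 S^2-(aq)
Stoichiometry gives [Sb^3+] = (2/3)[S^2-] = 1.60 × 10^-19 M.
Ksp = [Sb^3+]^2[S^2-]^3
Ksp = (1.60 × 10^-19)^2 × (2.4 × 10^-19)^3 = 3.5 × 10^-94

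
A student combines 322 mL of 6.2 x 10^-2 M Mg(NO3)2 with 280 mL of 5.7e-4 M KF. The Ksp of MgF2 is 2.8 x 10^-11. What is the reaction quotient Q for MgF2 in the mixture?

Total volume = 322 + 280 = 602 mL.
[Mg^2+] = 6.2 x 10^-2 × (322/602) = 3.32 x 10^-2 M
[F^-] = 5.7 × 10^-4 × (280/602) = 2.65 × 10^-4 M
MgF2(s) ⇌ Mg^2+(aq) + 2 F^-(aq), so Q = [Mg^2+][F^-]^2
Q = (3.32 × 10^-2)(2.65 x 10^-4)^2 = 2.3 x 10^-9
Q > Ksp, so MgF2 will precipitate.

Q = 2.3 × 10^-9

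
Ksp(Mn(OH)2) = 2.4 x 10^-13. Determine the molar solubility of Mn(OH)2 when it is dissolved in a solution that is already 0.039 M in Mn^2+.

Mn(OH)2(s) ⇌ Mn^2+ + 2 OH^-
Ksp = [Mn^2+][OH^-]^2
Let s = moles of Mn(OH)2 that dissolve per litre. [Mn^2+] = 0.039 + s ≈ 0.039, [OH^-] = 2s (since the Mn^2+ already present dominates).
Ksp ≈ 0.039 × (2s)^2
s = 1.2 × 10^-6 M
Check: s = 1.2 × 10^-6 ≪ 0.039, so the approximation is valid.

1.2e-6 M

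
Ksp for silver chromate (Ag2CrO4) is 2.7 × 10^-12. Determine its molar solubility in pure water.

s = 8.8 x 10^-5 M

Ag2CrO4(s) <=> 2 Ag^+(aq) + CrO4^2-(aq)
Ksp = [Ag^+]^2[CrO4^2-]
For each mole of Ag2CrO4 that dissolves: [Ag^+] = 2s, [CrO4^2-] = s.
Ksp = (2s)^2s = 4s^3
s = (2.7 × 10^-12 / 4)^(1/3) = 8.8 × 10^-5 M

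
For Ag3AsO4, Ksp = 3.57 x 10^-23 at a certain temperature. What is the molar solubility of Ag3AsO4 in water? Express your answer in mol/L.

1.07 × 10^-6 M

Ag3AsO4(s) <=> 3 Ag^+(aq) + AsO4^3-(aq)
Ksp = [Ag^+]^3[AsO4^3-]
For each mole of Ag3AsO4 that dissolves: [Ag^+] = 3s, [AsO4^3-] = s.
Substituting: Ksp = (3s)^3s = 27s^4
Solving, s = (3.57 x 10^-23/27)^(1/4) = 1.07 x 10^-6 M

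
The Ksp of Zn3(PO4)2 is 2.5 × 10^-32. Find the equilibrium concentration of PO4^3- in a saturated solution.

Zn3(PO4)2(s) ⇌ 3 Zn^2+ + 2 PO4^3-
Ksp = [Zn^2+]^3[PO4^3-]^2
Let s = molar solubility. Then [Zn^2+] = 3s and [PO4^3-] = 2s.
Substituting: Ksp = (3s)^3(2s)^2 = 108s^5
s^5 = 2.5 × 10^-32 / 108, so s = 1.87 x 10^-7 M
[PO4^3-] = 2s = 3.7 x 10^-7 M

[PO4^3-] ≈ 3.7 × 10^-7 M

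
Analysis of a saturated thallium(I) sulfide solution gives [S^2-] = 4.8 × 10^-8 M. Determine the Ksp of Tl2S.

4.4e-22

Tl2S(s) ⇌ 2 Tl^+(aq) + S^2-(aq)
Stoichiometry gives [Tl^+] = (2/1)[S^2-] = 9.60 x 10^-8 M.
Ksp = [Tl^+]^2[S^2-]
Ksp = (9.60 × 10^-8)^2 × 4.8 × 10^-8 = 4.4 x 10^-22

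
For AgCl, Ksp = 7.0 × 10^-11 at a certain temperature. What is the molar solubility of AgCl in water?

8.4e-6 M

AgCl(s) <=> Ag^+(aq) + Cl^-(aq)
Ksp = [Ag^+][Cl^-]
If s mol/L of AgCl dissolves, [Ag^+] = s and [Cl^-] = s.
Ksp = s^2
s = (7.0 × 10^-11)^(1/2) = 8.4 × 10^-6 M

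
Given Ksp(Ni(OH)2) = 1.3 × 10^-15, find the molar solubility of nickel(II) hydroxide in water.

Ni(OH)2(s) <=> Ni^2+ + 2 OH^-
Ksp = [Ni^2+][OH^-]^2
For each mole of Ni(OH)2 that dissolves: [Ni^2+] = s, [OH^-] = 2s.
So Ksp = s × (2s)^2 = 4s^3
Solving, s = (1.3 × 10^-15/4)^(1/3) = 6.9 × 10^-6 M

s ≈ 6.9 x 10^-6 M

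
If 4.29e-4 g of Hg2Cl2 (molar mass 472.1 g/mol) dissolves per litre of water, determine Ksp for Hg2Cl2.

Molar solubility s = (4.29 × 10^-4 g/L) / (472.1 g/mol) = 9.087 × 10^-7 M.
Hg2Cl2(s) ⇌ Hg2^2+(aq) + 2 Cl^-(aq)
If s mol/L of Hg2Cl2 dissolves, [Hg2^2+] = s and [Cl^-] = 2s.
Ksp = [Hg2^2+][Cl^-]^2
Substituting: Ksp = s(2s)^2 = 4s^3
With s = 9.087 x 10^-7: Ksp = 3.00 × 10^-18

3.00e-18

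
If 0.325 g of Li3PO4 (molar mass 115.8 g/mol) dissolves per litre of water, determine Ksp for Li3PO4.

Ksp = 1.68 x 10^-9

Molar solubility s = (3.25 × 10^-1 g/L) / (115.8 g/mol) = 2.807 x 10^-3 M.
Li3PO4(s) ⇌ 3 Li^+(aq) + PO4^3-(aq)
If s mol/L of Li3PO4 dissolves, [Li^+] = 3s and [PO4^3-] = s.
Ksp = [Li^+]^3[PO4^3-]
So Ksp = (3s)^3 × s = 27s^4
Ksp = 27 × (2.807 × 10^-3)^4 = 1.68 × 10^-9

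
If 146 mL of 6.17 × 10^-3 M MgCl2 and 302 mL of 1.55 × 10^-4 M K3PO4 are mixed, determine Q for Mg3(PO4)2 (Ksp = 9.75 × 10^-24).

Q = 8.88 × 10^-17

Total volume = 146 + 302 = 448 mL.
[Mg^2+] = 6.17 × 10^-3 × (146/448) = 2.011 x 10^-3 M
[PO4^3-] = 1.55 × 10^-4 × (302/448) = 1.045 x 10^-4 M
Mg3(PO4)2(s) ⇌ 3 Mg^2+ + 2 PO4^3-, so Q = [Mg^2+]^3[PO4^3-]^2
Q = (2.011 x 10^-3)^3(1.045 x 10^-4)^2 = 8.88 × 10^-17
Q > Ksp, so Mg3(PO4)2 will precipitate.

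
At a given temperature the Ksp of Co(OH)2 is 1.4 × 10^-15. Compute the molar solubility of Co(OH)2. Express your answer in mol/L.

7.0e-6 M

Co(OH)2(s) ⇌ Co^2+(aq) + 2 OH^-(aq)
Ksp = [Co^2+][OH^-]^2
If s mol/L of Co(OH)2 dissolves, [Co^2+] = s and [OH^-] = 2s.
So Ksp = s × (2s)^2 = 4s^3
Solving, s = (1.4 × 10^-15/4)^(1/3) = 7.0 × 10^-6 M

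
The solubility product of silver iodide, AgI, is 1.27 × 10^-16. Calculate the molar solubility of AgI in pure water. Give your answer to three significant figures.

AgI(s) <=> Ag^+ + I^-
Ksp = [Ag^+][I^-]
If s mol/L of AgI dissolves, [Ag^+] = s and [I^-] = s.
Ksp = s × s = s^2
s = √(1.27 × 10^-16) = 1.13 × 10^-8 M

s = 1.13 × 10^-8 M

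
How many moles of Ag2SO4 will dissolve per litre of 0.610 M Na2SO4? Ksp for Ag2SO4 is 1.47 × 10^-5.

2.45e-3 M

Ag2SO4(s) ⇌ 2 Ag^+ + SO4^2-
Ksp = [Ag^+]^2[SO4^2-]
If s mol/L dissolves here, [Ag^+] = 2s, [SO4^2-] = 0.610 + s ≈ 0.610 (since SO4^2- from Na2SO4 dominates).
Ksp ≈ (2s)^2 × 0.610
s = 2.45 × 10^-3 M
Check: s = 2.5 x 10^-3 ≪ 0.610, so the approximation is valid.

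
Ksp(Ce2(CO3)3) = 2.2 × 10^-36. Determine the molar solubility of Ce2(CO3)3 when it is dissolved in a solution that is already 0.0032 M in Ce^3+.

2.0 x 10^-11 M

Ce2(CO3)3(s) ⇌ 2 Ce^3+(aq) + 3 CO3^2-(aq)
Ksp = [Ce^3+]^2[CO3^2-]^3
Let s = moles of Ce2(CO3)3 that dissolve per litre. [Ce^3+] = 0.0032 + 2s ≈ 0.0032, [CO3^2-] = 3s (Ksp is small, so little additional dissolves).
Ksp ≈ (0.0032)^2 × (3s)^3
s = 2.0 × 10^-11 M
Check: 2s = 4.0 × 10^-11 ≪ 0.0032, so the approximation is valid.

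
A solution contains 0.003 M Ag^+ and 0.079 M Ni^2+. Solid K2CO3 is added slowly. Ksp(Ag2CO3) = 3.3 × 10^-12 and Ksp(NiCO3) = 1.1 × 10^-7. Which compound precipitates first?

Precipitation of each salt starts when its ion product equals its Ksp.
For Ag2CO3: 3.3 × 10^-12 = (0.003)^2 × [CO3^2-]  ⇒  [CO3^2-] = 3.7 × 10^-7 M.
For NiCO3: 1.1 × 10^-7 = 0.079 × [CO3^2-]  ⇒  [CO3^2-] = 1.4 x 10^-6 M.
The salt with the lower threshold [CO3^2-] precipitates first: Ag2CO3.

Ag2CO3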